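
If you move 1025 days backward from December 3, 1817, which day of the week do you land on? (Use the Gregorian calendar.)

Dec 3, 1817 is a Wednesday.
1025 mod 7 = 3, so 1025 days before a Wednesday is Wednesday − 3 = Sunday.

Sunday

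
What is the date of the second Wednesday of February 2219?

February 10, 2219

February 1, 2219 is a Monday.
The first Wednesday is therefore February 3 (2 days later).
The second Wednesday is 3 + 1×7 = February 10.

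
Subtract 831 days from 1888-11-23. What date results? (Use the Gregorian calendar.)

August 15, 1886

−366 (one year; includes Feb 29, 1888) → Nov 23, 1887 (465 left).
−365 (one year) → Nov 23, 1886 (100 left).
−23 → Oct 31, 1886 (end of Oct, 31 days; 77 left).
−31 → Sep 30, 1886 (end of Sep, 30 days; 46 left).
−30 → Aug 31, 1886 (end of Aug, 31 days; 16 left).
−16 → Aug 15, 1886.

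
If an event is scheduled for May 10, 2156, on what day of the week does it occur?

Doomsday rule: the anchor day for the 2100s is Sunday. For year 56: 56÷12 = 4 r 8, and 8÷4 = 2, so 4+8+2 = 14.
Sunday + 14 ≡ Sunday — that's 2156's doomsday.
In May the doomsday date is May 9.
May 10 is 1 day after May 9; 1 mod 7 = 1, so Sunday + 1 = Monday.

Monday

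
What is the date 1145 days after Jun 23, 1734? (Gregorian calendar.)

August 11, 1737

+365 (one year) → Jun 23, 1735 (780 left).
+366 (one year; includes Feb 29, 1736) → Jun 23, 1736 (414 left).
+365 (one year) → Jun 23, 1737 (49 left).
Jun has 30 days: +8 → Jul 1, 1737 (41 left).
Jul has 31 days: +31 → Aug 1, 1737 (10 left).
+10 → Aug 11, 1737.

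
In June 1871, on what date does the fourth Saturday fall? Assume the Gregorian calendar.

June 24, 1871

June 1, 1871 is a Thursday.
The first Saturday is therefore June 3 (2 days later).
The fourth Saturday is 3 + 3×7 = June 24.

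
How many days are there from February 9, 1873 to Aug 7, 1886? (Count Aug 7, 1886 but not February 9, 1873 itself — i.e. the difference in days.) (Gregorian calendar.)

4927

Feb 9, 1873 → Feb 9, 1874: 365 days.
Feb 9, 1874 → Feb 9, 1875: 365 days.
Feb 9, 1875 → Feb 9, 1876: 365 days.
Feb 9, 1876 → Feb 9, 1877: 366 days (Feb 29, 1876 is in that span).
Feb 9, 1877 → Feb 9, 1878: 365 days.
Feb 9, 1878 → Feb 9, 1879: 365 days.
Feb 9, 1879 → Feb 9, 1880: 365 days.
Feb 9, 1880 → Feb 9, 1881: 366 days (Feb 29, 1880 is in that span).
Feb 9, 1881 → Feb 9, 1882: 365 days.
Feb 9, 1882 → Feb 9, 1883: 365 days.
Feb 9, 1883 → Feb 9, 1884: 365 days.
Feb 9, 1884 → Feb 9, 1885: 366 days (Feb 29, 1884 is in that span).
Feb 9, 1885 → Feb 9, 1886: 365 days.
Feb 9, 1886 → Mar 9, 1886: 28 days (February has 28).
Mar 9, 1886 → Apr 9, 1886: 31 days (March has 31).
Apr 9, 1886 → May 9, 1886: 30 days (April has 30).
May 9, 1886 → Jun 9, 1886: 31 days (May has 31).
Jun 9, 1886 → Jul 9, 1886: 30 days (June has 30).
Jul 9, 1886 → Aug 7, 1886: 29 days.
Total: 4927 days.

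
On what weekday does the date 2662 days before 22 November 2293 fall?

Nov 22, 2293 is a Wednesday.
2662 mod 7 = 2, so 2662 days before a Wednesday is Wednesday − 2 = Monday.

Monday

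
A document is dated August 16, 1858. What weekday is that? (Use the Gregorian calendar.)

Doomsday rule: the anchor day for the 1800s is Friday. For year 58: 58÷12 = 4 r 10, and 10÷4 = 2, so 4+10+2 = 16.
Friday + 16 ≡ Sunday — that's 1858's doomsday.
In August the doomsday date is Aug 8.
Aug 16 is 8 days after Aug 8; 8 mod 7 = 1, so Sunday + 1 = Monday.

Monday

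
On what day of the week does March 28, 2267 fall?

Doomsday rule: the anchor day for the 2200s is Friday. For year 67: 67÷12 = 5 r 7, and 7÷4 = 1, so 5+7+1 = 13.
Friday + 13 ≡ Thursday — that's 2267's doomsday.
In March the doomsday date is Mar 14.
Mar 28 is 14 days after Mar 14; 14 mod 7 = 0, so Thursday + 0 = Thursday.

Thursday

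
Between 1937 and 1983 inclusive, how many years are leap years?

Multiples of 4 in [1937,1983]: 11.
Of those, multiples of 100: 0 (not leap unless ÷400).
Multiples of 400: 0.
Leap years = 11 − 0 + 0 = 11.

11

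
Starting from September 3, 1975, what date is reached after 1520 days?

+366 (one year; includes Feb 29, 1976) → Sep 3, 1976 (1154 left).
+365 (one year) → Sep 3, 1977 (789 left).
+365 (one year) → Sep 3, 1978 (424 left).
+365 (one year) → Sep 3, 1979 (59 left).
Sep has 30 days: +28 → Oct 1, 1979 (31 left).
Oct has 31 days: +31 → Nov 1, 1979 (0 left).

November 1, 1979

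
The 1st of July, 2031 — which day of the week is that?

Doomsday rule: the anchor day for the 2000s is Tuesday. For year 31: 31÷12 = 2 r 7, and 7÷4 = 1, so 2+7+1 = 10.
Tuesday + 10 ≡ Friday — that's 2031's doomsday.
In July the doomsday date is Jul 11.
Jul 1 is 10 days before Jul 11; 10 mod 7 = 3, so Friday − 3 = Tuesday.

Tuesday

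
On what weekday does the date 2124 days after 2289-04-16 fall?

First find the weekday of Apr 16, 2289. Doomsday rule: the anchor day for the 2200s is Friday. For year 89: 89÷12 = 7 r 5, and 5÷4 = 1, so 7+5+1 = 13.
Friday + 13 ≡ Thursday — that's 2289's doomsday.
In April the doomsday date is Apr 4.
Apr 16 is 12 days after Apr 4; 12 mod 7 = 5, so Thursday + 5 = Tuesday.
2124 mod 7 = 3, so 2124 days after a Tuesday is Tuesday + 3 = Friday.

Friday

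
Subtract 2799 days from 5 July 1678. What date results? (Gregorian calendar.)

November 5, 1670

−365 (one year) → Jul 5, 1677 (2434 left).
−365 (one year) → Jul 5, 1676 (2069 left).
−366 (one year; includes Feb 29, 1676) → Jul 5, 1675 (1703 left).
−365 (one year) → Jul 5, 1674 (1338 left).
−365 (one year) → Jul 5, 1673 (973 left).
−365 (one year) → Jul 5, 1672 (608 left).
−366 (one year; includes Feb 29, 1672) → Jul 5, 1671 (242 left).
−5 → Jun 30, 1671 (end of Jun, 30 days; 237 left).
−30 → May 31, 1671 (end of May, 31 days; 207 left).
−31 → Apr 30, 1671 (end of Apr, 30 days; 176 left).
−30 → Mar 31, 1671 (end of Mar, 31 days; 146 left).
−31 → Feb 28, 1671 (end of Feb, 28 days; 115 left).
−28 → Jan 31, 1671 (end of Jan, 31 days; 87 left).
−31 → Dec 31, 1670 (end of Dec, 31 days; 56 left).
−31 → Nov 30, 1670 (end of Nov, 30 days; 25 left).
−25 → Nov 5, 1670.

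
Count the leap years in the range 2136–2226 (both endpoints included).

22

Multiples of 4 in [2136,2226]: 23.
Of those, multiples of 100: 1 (not leap unless ÷400).
Multiples of 400: 0.
Leap years = 23 − 1 + 0 = 22.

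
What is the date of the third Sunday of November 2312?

November 17, 2312

November 1, 2312 is a Friday.
The first Sunday is therefore November 3 (2 days later).
The third Sunday is 3 + 2×7 = November 17.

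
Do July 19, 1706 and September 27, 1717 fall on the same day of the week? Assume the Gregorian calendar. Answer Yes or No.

Yes

From Jul 19, 1706 to Sep 27, 1717 is 4088 days.
4088 mod 7 = 0, so they are the same weekday.
(Jul 19, 1706 is a Monday; Sep 27, 1717 is a Monday.)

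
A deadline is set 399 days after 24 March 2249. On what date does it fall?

Mar has 31 days: +8 → Apr 1, 2249 (391 left).
Apr has 30 days: +30 → May 1, 2249 (361 left).
May has 31 days: +31 → Jun 1, 2249 (330 left).
Jun has 30 days: +30 → Jul 1, 2249 (300 left).
Jul has 31 days: +31 → Aug 1, 2249 (269 left).
Aug has 31 days: +31 → Sep 1, 2249 (238 left).
Sep has 30 days: +30 → Oct 1, 2249 (208 left).
Oct has 31 days: +31 → Nov 1, 2249 (177 left).
Nov has 30 days: +30 → Dec 1, 2249 (147 left).
Dec has 31 days: +31 → Jan 1, 2250 (116 left).
Jan has 31 days: +31 → Feb 1, 2250 (85 left).
Feb has 28 days: +28 → Mar 1, 2250 (57 left).
Mar has 31 days: +31 → Apr 1, 2250 (26 left).
+26 → Apr 27, 2250.

April 27, 2250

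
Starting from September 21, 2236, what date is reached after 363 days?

September 19, 2237

Sep has 30 days: +10 → Oct 1, 2236 (353 left).
Oct has 31 days: +31 → Nov 1, 2236 (322 left).
Nov has 30 days: +30 → Dec 1, 2236 (292 left).
Dec has 31 days: +31 → Jan 1, 2237 (261 left).
Jan has 31 days: +31 → Feb 1, 2237 (230 left).
Feb has 28 days: +28 → Mar 1, 2237 (202 left).
Mar has 31 days: +31 → Apr 1, 2237 (171 left).
Apr has 30 days: +30 → May 1, 2237 (141 left).
May has 31 days: +31 → Jun 1, 2237 (110 left).
Jun has 30 days: +30 → Jul 1, 2237 (80 left).
Jul has 31 days: +31 → Aug 1, 2237 (49 left).
Aug has 31 days: +31 → Sep 1, 2237 (18 left).
+18 → Sep 19, 2237.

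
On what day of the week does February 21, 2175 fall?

Tuesday

Doomsday rule: the anchor day for the 2100s is Sunday. For year 75: 75÷12 = 6 r 3, and 3÷4 = 0, so 6+3+0 = 9.
Sunday + 9 ≡ Tuesday — that's 2175's doomsday.
In February the doomsday date is Feb 28 (2175 is not a leap year).
Feb 21 is 7 days before Feb 28; 7 mod 7 = 0, so Tuesday − 0 = Tuesday.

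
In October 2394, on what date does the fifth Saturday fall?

October 29, 2394

October 1, 2394 is a Saturday.
The first Saturday is therefore October 1 (same day).
The fifth Saturday is 1 + 4×7 = October 29.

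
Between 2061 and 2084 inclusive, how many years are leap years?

6

Multiples of 4 in [2061,2084]: 6.
Of those, multiples of 100: 0 (not leap unless ÷400).
Multiples of 400: 0.
Leap years = 6 − 0 + 0 = 6.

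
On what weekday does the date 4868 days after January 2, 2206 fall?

Sunday

Jan 2, 2206 is a Thursday.
4868 mod 7 = 3, so 4868 days after a Thursday is Thursday + 3 = Sunday.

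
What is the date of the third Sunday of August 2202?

August 1, 2202 is a Sunday.
The first Sunday is therefore August 1 (same day).
The third Sunday is 1 + 2×7 = August 15.

August 15, 2202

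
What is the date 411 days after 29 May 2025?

July 14, 2026

+365 (one year) → May 29, 2026 (46 left).
May has 31 days: +3 → Jun 1, 2026 (43 left).
Jun has 30 days: +30 → Jul 1, 2026 (13 left).
+13 → Jul 14, 2026.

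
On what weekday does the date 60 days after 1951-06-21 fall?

Monday

First find the weekday of Jun 21, 1951. Doomsday rule: the anchor day for the 1900s is Wednesday. For year 51: 51÷12 = 4 r 3, and 3÷4 = 0, so 4+3+0 = 7.
Wednesday + 7 ≡ Wednesday — that's 1951's doomsday.
In June the doomsday date is Jun 6.
Jun 21 is 15 days after Jun 6; 15 mod 7 = 1, so Wednesday + 1 = Thursday.
60 mod 7 = 4, so 60 days after a Thursday is Thursday + 4 = Monday.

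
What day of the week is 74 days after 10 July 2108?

Jul 10, 2108 is a Tuesday.
74 mod 7 = 4, so 74 days after a Tuesday is Tuesday + 4 = Saturday.

Saturday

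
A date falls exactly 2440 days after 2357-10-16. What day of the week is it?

Oct 16, 2357 is a Wednesday.
2440 mod 7 = 4, so 2440 days after a Wednesday is Wednesday + 4 = Sunday.

Sunday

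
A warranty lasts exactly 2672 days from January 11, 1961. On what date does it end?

+365 (one year) → Jan 11, 1962 (2307 left).
+365 (one year) → Jan 11, 1963 (1942 left).
+365 (one year) → Jan 11, 1964 (1577 left).
+366 (one year; includes Feb 29, 1964) → Jan 11, 1965 (1211 left).
+365 (one year) → Jan 11, 1966 (846 left).
+365 (one year) → Jan 11, 1967 (481 left).
+365 (one year) → Jan 11, 1968 (116 left).
Jan has 31 days: +21 → Feb 1, 1968 (95 left).
Feb has 29 days: +29 → Mar 1, 1968 (66 left).
Mar has 31 days: +31 → Apr 1, 1968 (35 left).
Apr has 30 days: +30 → May 1, 1968 (5 left).
+5 → May 6, 1968.

May 6, 1968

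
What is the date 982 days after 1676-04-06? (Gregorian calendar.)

December 14, 1678

+365 (one year) → Apr 6, 1677 (617 left).
+365 (one year) → Apr 6, 1678 (252 left).
Apr has 30 days: +25 → May 1, 1678 (227 left).
May has 31 days: +31 → Jun 1, 1678 (196 left).
Jun has 30 days: +30 → Jul 1, 1678 (166 left).
Jul has 31 days: +31 → Aug 1, 1678 (135 left).
Aug has 31 days: +31 → Sep 1, 1678 (104 left).
Sep has 30 days: +30 → Oct 1, 1678 (74 left).
Oct has 31 days: +31 → Nov 1, 1678 (43 left).
Nov has 30 days: +30 → Dec 1, 1678 (13 left).
+13 → Dec 14, 1678.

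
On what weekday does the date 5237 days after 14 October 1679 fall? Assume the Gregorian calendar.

Sunday

First find the weekday of Oct 14, 1679. Doomsday rule: the anchor day for the 1600s is Tuesday. For year 79: 79÷12 = 6 r 7, and 7÷4 = 1, so 6+7+1 = 14.
Tuesday + 14 ≡ Tuesday — that's 1679's doomsday.
In October the doomsday date is Oct 10.
Oct 14 is 4 days after Oct 10; 4 mod 7 = 4, so Tuesday + 4 = Saturday.
5237 mod 7 = 1, so 5237 days after a Saturday is Saturday + 1 = Sunday.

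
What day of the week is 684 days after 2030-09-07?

Thursday

First find the weekday of Sep 7, 2030. Doomsday rule: the anchor day for the 2000s is Tuesday. For year 30: 30÷12 = 2 r 6, and 6÷4 = 1, so 2+6+1 = 9.
Tuesday + 9 ≡ Thursday — that's 2030's doomsday.
In September the doomsday date is Sep 5.
Sep 7 is 2 days after Sep 5; 2 mod 7 = 2, so Thursday + 2 = Saturday.
684 mod 7 = 5, so 684 days after a Saturday is Saturday + 5 = Thursday.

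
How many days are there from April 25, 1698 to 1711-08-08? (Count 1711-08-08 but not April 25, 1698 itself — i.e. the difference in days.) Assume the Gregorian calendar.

4852

Apr 25, 1698 → Apr 25, 1699: 365 days.
Apr 25, 1699 → Apr 25, 1700: 365 days.
Apr 25, 1700 → Apr 25, 1701: 365 days.
Apr 25, 1701 → Apr 25, 1702: 365 days.
Apr 25, 1702 → Apr 25, 1703: 365 days.
Apr 25, 1703 → Apr 25, 1704: 366 days (Feb 29, 1704 is in that span).
Apr 25, 1704 → Apr 25, 1705: 365 days.
Apr 25, 1705 → Apr 25, 1706: 365 days.
Apr 25, 1706 → Apr 25, 1707: 365 days.
Apr 25, 1707 → Apr 25, 1708: 366 days (Feb 29, 1708 is in that span).
Apr 25, 1708 → Apr 25, 1709: 365 days.
Apr 25, 1709 → Apr 25, 1710: 365 days.
Apr 25, 1710 → Apr 25, 1711: 365 days.
Apr 25, 1711 → May 25, 1711: 30 days (April has 30).
May 25, 1711 → Jun 25, 1711: 31 days (May has 31).
Jun 25, 1711 → Jul 25, 1711: 30 days (June has 30).
Jul 25, 1711 → Aug 8, 1711: 14 days.
Total: 4852 days.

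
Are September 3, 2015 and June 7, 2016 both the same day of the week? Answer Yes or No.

No

From Sep 3, 2015 to Jun 7, 2016 is 278 days.
278 mod 7 = 5, so they are different weekdays.
(Sep 3, 2015 is a Thursday; Jun 7, 2016 is a Tuesday.)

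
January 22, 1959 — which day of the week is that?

Doomsday rule: the anchor day for the 1900s is Wednesday. For year 59: 59÷12 = 4 r 11, and 11÷4 = 2, so 4+11+2 = 17.
Wednesday + 17 ≡ Saturday — that's 1959's doomsday.
In January the doomsday date is Jan 3 (1959 is not a leap year).
Jan 22 is 19 days after Jan 3; 19 mod 7 = 5, so Saturday + 5 = Thursday.

Thursday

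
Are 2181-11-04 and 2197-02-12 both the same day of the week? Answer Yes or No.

From Nov 4, 2181 to Feb 12, 2197 is 5579 days.
5579 mod 7 = 0, so they are the same weekday.
(Nov 4, 2181 is a Sunday; Feb 12, 2197 is a Sunday.)

Yes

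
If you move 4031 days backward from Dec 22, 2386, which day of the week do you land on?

Dec 22, 2386 is a Monday.
4031 mod 7 = 6, so 4031 days before a Monday is Monday − 6 = Tuesday.

Tuesday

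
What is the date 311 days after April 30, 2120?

Apr has 30 days: +1 → May 1, 2120 (310 left).
May has 31 days: +31 → Jun 1, 2120 (279 left).
Jun has 30 days: +30 → Jul 1, 2120 (249 left).
Jul has 31 days: +31 → Aug 1, 2120 (218 left).
Aug has 31 days: +31 → Sep 1, 2120 (187 left).
Sep has 30 days: +30 → Oct 1, 2120 (157 left).
Oct has 31 days: +31 → Nov 1, 2120 (126 left).
Nov has 30 days: +30 → Dec 1, 2120 (96 left).
Dec has 31 days: +31 → Jan 1, 2121 (65 left).
Jan has 31 days: +31 → Feb 1, 2121 (34 left).
Feb has 28 days: +28 → Mar 1, 2121 (6 left).
+6 → Mar 7, 2121.

March 7, 2121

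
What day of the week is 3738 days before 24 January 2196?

Sunday

Jan 24, 2196 is a Sunday.
3738 mod 7 = 0, so 3738 days before a Sunday is Sunday − 0 = Sunday.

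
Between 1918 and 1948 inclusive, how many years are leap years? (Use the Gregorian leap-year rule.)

Multiples of 4 in [1918,1948]: 8.
Of those, multiples of 100: 0 (not leap unless ÷400).
Multiples of 400: 0.
Leap years = 8 − 0 + 0 = 8.

8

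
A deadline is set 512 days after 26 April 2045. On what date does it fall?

September 20, 2046

+365 (one year) → Apr 26, 2046 (147 left).
Apr has 30 days: +5 → May 1, 2046 (142 left).
May has 31 days: +31 → Jun 1, 2046 (111 left).
Jun has 30 days: +30 → Jul 1, 2046 (81 left).
Jul has 31 days: +31 → Aug 1, 2046 (50 left).
Aug has 31 days: +31 → Sep 1, 2046 (19 left).
+19 → Sep 20, 2046.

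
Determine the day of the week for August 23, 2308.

Sunday

Doomsday rule: the anchor day for the 2300s is Wednesday. For year 08: 8÷12 = 0 r 8, and 8÷4 = 2, so 0+8+2 = 10.
Wednesday + 10 ≡ Saturday — that's 2308's doomsday.
In August the doomsday date is Aug 8.
Aug 23 is 15 days after Aug 8; 15 mod 7 = 1, so Saturday + 1 = Sunday.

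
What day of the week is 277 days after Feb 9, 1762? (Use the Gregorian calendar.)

Saturday

First find the weekday of Feb 9, 1762. Doomsday rule: the anchor day for the 1700s is Sunday. For year 62: 62÷12 = 5 r 2, and 2÷4 = 0, so 5+2+0 = 7.
Sunday + 7 ≡ Sunday — that's 1762's doomsday.
In February the doomsday date is Feb 28 (1762 is not a leap year).
Feb 9 is 19 days before Feb 28; 19 mod 7 = 5, so Sunday − 5 = Tuesday.
277 mod 7 = 4, so 277 days after a Tuesday is Tuesday + 4 = Saturday.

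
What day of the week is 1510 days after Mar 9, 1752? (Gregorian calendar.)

Tuesday

First find the weekday of Mar 9, 1752. Doomsday rule: the anchor day for the 1700s is Sunday. For year 52: 52÷12 = 4 r 4, and 4÷4 = 1, so 4+4+1 = 9.
Sunday + 9 ≡ Tuesday — that's 1752's doomsday.
In March the doomsday date is Mar 14.
Mar 9 is 5 days before Mar 14; 5 mod 7 = 5, so Tuesday − 5 = Thursday.
1510 mod 7 = 5, so 1510 days after a Thursday is Thursday + 5 = Tuesday.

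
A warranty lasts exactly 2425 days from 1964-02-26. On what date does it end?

October 17, 1970

+366 (one year; includes Feb 29, 1964) → Feb 26, 1965 (2059 left).
+365 (one year) → Feb 26, 1966 (1694 left).
+365 (one year) → Feb 26, 1967 (1329 left).
+365 (one year) → Feb 26, 1968 (964 left).
+366 (one year; includes Feb 29, 1968) → Feb 26, 1969 (598 left).
+365 (one year) → Feb 26, 1970 (233 left).
Feb has 28 days: +3 → Mar 1, 1970 (230 left).
Mar has 31 days: +31 → Apr 1, 1970 (199 left).
Apr has 30 days: +30 → May 1, 1970 (169 left).
May has 31 days: +31 → Jun 1, 1970 (138 left).
Jun has 30 days: +30 → Jul 1, 1970 (108 left).
Jul has 31 days: +31 → Aug 1, 1970 (77 left).
Aug has 31 days: +31 → Sep 1, 1970 (46 left).
Sep has 30 days: +30 → Oct 1, 1970 (16 left).
+16 → Oct 17, 1970.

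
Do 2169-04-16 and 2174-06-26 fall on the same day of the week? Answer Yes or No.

Yes

From Apr 16, 2169 to Jun 26, 2174 is 1897 days.
1897 mod 7 = 0, so they are the same weekday.
(Apr 16, 2169 is a Sunday; Jun 26, 2174 is a Sunday.)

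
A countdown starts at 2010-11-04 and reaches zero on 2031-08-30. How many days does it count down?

Nov 4, 2010 → Nov 4, 2011: 365 days.
Nov 4, 2011 → Nov 4, 2012: 366 days (Feb 29, 2012 is in that span).
Nov 4, 2012 → Nov 4, 2013: 365 days.
Nov 4, 2013 → Nov 4, 2014: 365 days.
Nov 4, 2014 → Nov 4, 2015: 365 days.
Nov 4, 2015 → Nov 4, 2016: 366 days (Feb 29, 2016 is in that span).
Nov 4, 2016 → Nov 4, 2017: 365 days.
Nov 4, 2017 → Nov 4, 2018: 365 days.
Nov 4, 2018 → Nov 4, 2019: 365 days.
Nov 4, 2019 → Nov 4, 2020: 366 days (Feb 29, 2020 is in that span).
Nov 4, 2020 → Nov 4, 2021: 365 days.
Nov 4, 2021 → Nov 4, 2022: 365 days.
Nov 4, 2022 → Nov 4, 2023: 365 days.
Nov 4, 2023 → Nov 4, 2024: 366 days (Feb 29, 2024 is in that span).
Nov 4, 2024 → Nov 4, 2025: 365 days.
Nov 4, 2025 → Nov 4, 2026: 365 days.
Nov 4, 2026 → Nov 4, 2027: 365 days.
Nov 4, 2027 → Nov 4, 2028: 366 days (Feb 29, 2028 is in that span).
Nov 4, 2028 → Nov 4, 2029: 365 days.
Nov 4, 2029 → Nov 4, 2030: 365 days.
Nov 4, 2030 → Dec 4, 2030: 30 days (November has 30).
Dec 4, 2030 → Jan 4, 2031: 31 days (December has 31).
Jan 4, 2031 → Feb 4, 2031: 31 days (January has 31).
Feb 4, 2031 → Mar 4, 2031: 28 days (February has 28).
Mar 4, 2031 → Apr 4, 2031: 31 days (March has 31).
Apr 4, 2031 → May 4, 2031: 30 days (April has 30).
May 4, 2031 → Jun 4, 2031: 31 days (May has 31).
Jun 4, 2031 → Jul 4, 2031: 30 days (June has 30).
Jul 4, 2031 → Aug 4, 2031: 31 days (July has 31).
Aug 4, 2031 → Aug 30, 2031: 26 days.
Total: 7604 days.

7604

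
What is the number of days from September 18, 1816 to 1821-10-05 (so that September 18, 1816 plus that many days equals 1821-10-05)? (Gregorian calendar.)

Sep 18, 1816 → Sep 18, 1817: 365 days.
Sep 18, 1817 → Sep 18, 1818: 365 days.
Sep 18, 1818 → Sep 18, 1819: 365 days.
Sep 18, 1819 → Sep 18, 1820: 366 days (Feb 29, 1820 is in that span).
Sep 18, 1820 → Oct 18, 1820: 30 days (September has 30).
Oct 18, 1820 → Nov 18, 1820: 31 days (October has 31).
Nov 18, 1820 → Dec 18, 1820: 30 days (November has 30).
Dec 18, 1820 → Jan 18, 1821: 31 days (December has 31).
Jan 18, 1821 → Feb 18, 1821: 31 days (January has 31).
Feb 18, 1821 → Mar 18, 1821: 28 days (February has 28).
Mar 18, 1821 → Apr 18, 1821: 31 days (March has 31).
Apr 18, 1821 → May 18, 1821: 30 days (April has 30).
May 18, 1821 → Jun 18, 1821: 31 days (May has 31).
Jun 18, 1821 → Jul 18, 1821: 30 days (June has 30).
Jul 18, 1821 → Aug 18, 1821: 31 days (July has 31).
Aug 18, 1821 → Sep 18, 1821: 31 days (August has 31).
Sep 18, 1821 → Oct 5, 1821: 17 days.
Total: 1843 days.

1843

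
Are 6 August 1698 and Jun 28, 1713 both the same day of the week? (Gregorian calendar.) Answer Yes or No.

Yes

From Aug 6, 1698 to Jun 28, 1713 is 5439 days.
5439 mod 7 = 0, so they are the same weekday.
(Aug 6, 1698 is a Wednesday; Jun 28, 1713 is a Wednesday.)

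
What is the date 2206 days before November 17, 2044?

−366 (one year; includes Feb 29, 2044) → Nov 17, 2043 (1840 left).
−365 (one year) → Nov 17, 2042 (1475 left).
−365 (one year) → Nov 17, 2041 (1110 left).
−365 (one year) → Nov 17, 2040 (745 left).
−366 (one year; includes Feb 29, 2040) → Nov 17, 2039 (379 left).
−17 → Oct 31, 2039 (end of Oct, 31 days; 362 left).
−31 → Sep 30, 2039 (end of Sep, 30 days; 331 left).
−30 → Aug 31, 2039 (end of Aug, 31 days; 301 left).
−31 → Jul 31, 2039 (end of Jul, 31 days; 270 left).
−31 → Jun 30, 2039 (end of Jun, 30 days; 239 left).
−30 → May 31, 2039 (end of May, 31 days; 209 left).
−31 → Apr 30, 2039 (end of Apr, 30 days; 178 left).
−30 → Mar 31, 2039 (end of Mar, 31 days; 148 left).
−31 → Feb 28, 2039 (end of Feb, 28 days; 117 left).
−28 → Jan 31, 2039 (end of Jan, 31 days; 89 left).
−31 → Dec 31, 2038 (end of Dec, 31 days; 58 left).
−31 → Nov 30, 2038 (end of Nov, 30 days; 27 left).
−27 → Nov 3, 2038.

November 3, 2038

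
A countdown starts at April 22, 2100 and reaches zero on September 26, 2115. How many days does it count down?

Apr 22, 2100 → Apr 22, 2101: 365 days.
Apr 22, 2101 → Apr 22, 2102: 365 days.
Apr 22, 2102 → Apr 22, 2103: 365 days.
Apr 22, 2103 → Apr 22, 2104: 366 days (Feb 29, 2104 is in that span).
Apr 22, 2104 → Apr 22, 2105: 365 days.
Apr 22, 2105 → Apr 22, 2106: 365 days.
Apr 22, 2106 → Apr 22, 2107: 365 days.
Apr 22, 2107 → Apr 22, 2108: 366 days (Feb 29, 2108 is in that span).
Apr 22, 2108 → Apr 22, 2109: 365 days.
Apr 22, 2109 → Apr 22, 2110: 365 days.
Apr 22, 2110 → Apr 22, 2111: 365 days.
Apr 22, 2111 → Apr 22, 2112: 366 days (Feb 29, 2112 is in that span).
Apr 22, 2112 → Apr 22, 2113: 365 days.
Apr 22, 2113 → Apr 22, 2114: 365 days.
Apr 22, 2114 → Apr 22, 2115: 365 days.
Apr 22, 2115 → May 22, 2115: 30 days (April has 30).
May 22, 2115 → Jun 22, 2115: 31 days (May has 31).
Jun 22, 2115 → Jul 22, 2115: 30 days (June has 30).
Jul 22, 2115 → Aug 22, 2115: 31 days (July has 31).
Aug 22, 2115 → Sep 22, 2115: 31 days (August has 31).
Sep 22, 2115 → Sep 26, 2115: 4 days.
Total: 5635 days.

5635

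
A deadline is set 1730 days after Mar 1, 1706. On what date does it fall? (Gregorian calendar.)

November 25, 1710

+365 (one year) → Mar 1, 1707 (1365 left).
+366 (one year; includes Feb 29, 1708) → Mar 1, 1708 (999 left).
+365 (one year) → Mar 1, 1709 (634 left).
+365 (one year) → Mar 1, 1710 (269 left).
Mar has 31 days: +31 → Apr 1, 1710 (238 left).
Apr has 30 days: +30 → May 1, 1710 (208 left).
May has 31 days: +31 → Jun 1, 1710 (177 left).
Jun has 30 days: +30 → Jul 1, 1710 (147 left).
Jul has 31 days: +31 → Aug 1, 1710 (116 left).
Aug has 31 days: +31 → Sep 1, 1710 (85 left).
Sep has 30 days: +30 → Oct 1, 1710 (55 left).
Oct has 31 days: +31 → Nov 1, 1710 (24 left).
+24 → Nov 25, 1710.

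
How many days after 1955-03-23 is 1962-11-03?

2782

Mar 23, 1955 → Mar 23, 1956: 366 days (Feb 29, 1956 is in that span).
Mar 23, 1956 → Mar 23, 1957: 365 days.
Mar 23, 1957 → Mar 23, 1958: 365 days.
Mar 23, 1958 → Mar 23, 1959: 365 days.
Mar 23, 1959 → Mar 23, 1960: 366 days (Feb 29, 1960 is in that span).
Mar 23, 1960 → Mar 23, 1961: 365 days.
Mar 23, 1961 → Mar 23, 1962: 365 days.
Mar 23, 1962 → Apr 23, 1962: 31 days (March has 31).
Apr 23, 1962 → May 23, 1962: 30 days (April has 30).
May 23, 1962 → Jun 23, 1962: 31 days (May has 31).
Jun 23, 1962 → Jul 23, 1962: 30 days (June has 30).
Jul 23, 1962 → Aug 23, 1962: 31 days (July has 31).
Aug 23, 1962 → Sep 23, 1962: 31 days (August has 31).
Sep 23, 1962 → Oct 23, 1962: 30 days (September has 30).
Oct 23, 1962 → Nov 3, 1962: 11 days.
Total: 2782 days.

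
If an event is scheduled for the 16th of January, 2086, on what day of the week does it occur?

Doomsday rule: the anchor day for the 2000s is Tuesday. For year 86: 86÷12 = 7 r 2, and 2÷4 = 0, so 7+2+0 = 9.
Tuesday + 9 ≡ Thursday — that's 2086's doomsday.
In January the doomsday date is Jan 3 (2086 is not a leap year).
Jan 16 is 13 days after Jan 3; 13 mod 7 = 6, so Thursday + 6 = Wednesday.

Wednesday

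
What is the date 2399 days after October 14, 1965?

+365 (one year) → Oct 14, 1966 (2034 left).
+365 (one year) → Oct 14, 1967 (1669 left).
+366 (one year; includes Feb 29, 1968) → Oct 14, 1968 (1303 left).
+365 (one year) → Oct 14, 1969 (938 left).
+365 (one year) → Oct 14, 1970 (573 left).
+365 (one year) → Oct 14, 1971 (208 left).
Oct has 31 days: +18 → Nov 1, 1971 (190 left).
Nov has 30 days: +30 → Dec 1, 1971 (160 left).
Dec has 31 days: +31 → Jan 1, 1972 (129 left).
Jan has 31 days: +31 → Feb 1, 1972 (98 left).
Feb has 29 days: +29 → Mar 1, 1972 (69 left).
Mar has 31 days: +31 → Apr 1, 1972 (38 left).
Apr has 30 days: +30 → May 1, 1972 (8 left).
+8 → May 9, 1972.

May 9, 1972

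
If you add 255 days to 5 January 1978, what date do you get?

September 17, 1978

Jan has 31 days: +27 → Feb 1, 1978 (228 left).
Feb has 28 days: +28 → Mar 1, 1978 (200 left).
Mar has 31 days: +31 → Apr 1, 1978 (169 left).
Apr has 30 days: +30 → May 1, 1978 (139 left).
May has 31 days: +31 → Jun 1, 1978 (108 left).
Jun has 30 days: +30 → Jul 1, 1978 (78 left).
Jul has 31 days: +31 → Aug 1, 1978 (47 left).
Aug has 31 days: +31 → Sep 1, 1978 (16 left).
+16 → Sep 17, 1978.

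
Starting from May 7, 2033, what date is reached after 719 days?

+365 (one year) → May 7, 2034 (354 left).
May has 31 days: +25 → Jun 1, 2034 (329 left).
Jun has 30 days: +30 → Jul 1, 2034 (299 left).
Jul has 31 days: +31 → Aug 1, 2034 (268 left).
Aug has 31 days: +31 → Sep 1, 2034 (237 left).
Sep has 30 days: +30 → Oct 1, 2034 (207 left).
Oct has 31 days: +31 → Nov 1, 2034 (176 left).
Nov has 30 days: +30 → Dec 1, 2034 (146 left).
Dec has 31 days: +31 → Jan 1, 2035 (115 left).
Jan has 31 days: +31 → Feb 1, 2035 (84 left).
Feb has 28 days: +28 → Mar 1, 2035 (56 left).
Mar has 31 days: +31 → Apr 1, 2035 (25 left).
+25 → Apr 26, 2035.

April 26, 2035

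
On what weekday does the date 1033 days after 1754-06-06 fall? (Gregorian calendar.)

First find the weekday of Jun 6, 1754. Doomsday rule: the anchor day for the 1700s is Sunday. For year 54: 54÷12 = 4 r 6, and 6÷4 = 1, so 4+6+1 = 11.
Sunday + 11 ≡ Thursday — that's 1754's doomsday.
In June the doomsday date is Jun 6.
Jun 6 is the doomsday itself: Thursday.
1033 mod 7 = 4, so 1033 days after a Thursday is Thursday + 4 = Monday.

Monday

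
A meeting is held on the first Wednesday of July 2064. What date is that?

July 1, 2064 is a Tuesday.
The first Wednesday is therefore July 2 (1 days later).

July 2, 2064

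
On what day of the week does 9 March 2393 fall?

Tuesday

Doomsday rule: the anchor day for the 2300s is Wednesday. For year 93: 93÷12 = 7 r 9, and 9÷4 = 2, so 7+9+2 = 18.
Wednesday + 18 ≡ Sunday — that's 2393's doomsday.
In March the doomsday date is Mar 14.
Mar 9 is 5 days before Mar 14; 5 mod 7 = 5, so Sunday − 5 = Tuesday.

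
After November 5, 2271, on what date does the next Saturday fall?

Nov 5, 2271 is a Sunday.
From Sunday to the next Saturday is 6 days.
Nov 5, 2271 + 6 = Nov 11, 2271.

November 11, 2271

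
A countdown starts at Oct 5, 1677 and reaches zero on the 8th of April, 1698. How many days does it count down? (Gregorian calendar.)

Oct 5, 1677 → Oct 5, 1678: 365 days.
Oct 5, 1678 → Oct 5, 1679: 365 days.
Oct 5, 1679 → Oct 5, 1680: 366 days (Feb 29, 1680 is in that span).
Oct 5, 1680 → Oct 5, 1681: 365 days.
Oct 5, 1681 → Oct 5, 1682: 365 days.
Oct 5, 1682 → Oct 5, 1683: 365 days.
Oct 5, 1683 → Oct 5, 1684: 366 days (Feb 29, 1684 is in that span).
Oct 5, 1684 → Oct 5, 1685: 365 days.
Oct 5, 1685 → Oct 5, 1686: 365 days.
Oct 5, 1686 → Oct 5, 1687: 365 days.
Oct 5, 1687 → Oct 5, 1688: 366 days (Feb 29, 1688 is in that span).
Oct 5, 1688 → Oct 5, 1689: 365 days.
Oct 5, 1689 → Oct 5, 1690: 365 days.
Oct 5, 1690 → Oct 5, 1691: 365 days.
Oct 5, 1691 → Oct 5, 1692: 366 days (Feb 29, 1692 is in that span).
Oct 5, 1692 → Oct 5, 1693: 365 days.
Oct 5, 1693 → Oct 5, 1694: 365 days.
Oct 5, 1694 → Oct 5, 1695: 365 days.
Oct 5, 1695 → Oct 5, 1696: 366 days (Feb 29, 1696 is in that span).
Oct 5, 1696 → Oct 5, 1697: 365 days.
Oct 5, 1697 → Nov 5, 1697: 31 days (October has 31).
Nov 5, 1697 → Dec 5, 1697: 30 days (November has 30).
Dec 5, 1697 → Jan 5, 1698: 31 days (December has 31).
Jan 5, 1698 → Feb 5, 1698: 31 days (January has 31).
Feb 5, 1698 → Mar 5, 1698: 28 days (February has 28).
Mar 5, 1698 → Apr 5, 1698: 31 days (March has 31).
Apr 5, 1698 → Apr 8, 1698: 3 days.
Total: 7490 days.

7490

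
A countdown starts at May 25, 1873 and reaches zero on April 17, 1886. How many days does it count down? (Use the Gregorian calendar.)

4710

May 25, 1873 → May 25, 1874: 365 days.
May 25, 1874 → May 25, 1875: 365 days.
May 25, 1875 → May 25, 1876: 366 days (Feb 29, 1876 is in that span).
May 25, 1876 → May 25, 1877: 365 days.
May 25, 1877 → May 25, 1878: 365 days.
May 25, 1878 → May 25, 1879: 365 days.
May 25, 1879 → May 25, 1880: 366 days (Feb 29, 1880 is in that span).
May 25, 1880 → May 25, 1881: 365 days.
May 25, 1881 → May 25, 1882: 365 days.
May 25, 1882 → May 25, 1883: 365 days.
May 25, 1883 → May 25, 1884: 366 days (Feb 29, 1884 is in that span).
May 25, 1884 → May 25, 1885: 365 days.
May 25, 1885 → Jun 25, 1885: 31 days (May has 31).
Jun 25, 1885 → Jul 25, 1885: 30 days (June has 30).
Jul 25, 1885 → Aug 25, 1885: 31 days (July has 31).
Aug 25, 1885 → Sep 25, 1885: 31 days (August has 31).
Sep 25, 1885 → Oct 25, 1885: 30 days (September has 30).
Oct 25, 1885 → Nov 25, 1885: 31 days (October has 31).
Nov 25, 1885 → Dec 25, 1885: 30 days (November has 30).
Dec 25, 1885 → Jan 25, 1886: 31 days (December has 31).
Jan 25, 1886 → Feb 25, 1886: 31 days (January has 31).
Feb 25, 1886 → Mar 25, 1886: 28 days (February has 28).
Mar 25, 1886 → Apr 17, 1886: 23 days.
Total: 4710 days.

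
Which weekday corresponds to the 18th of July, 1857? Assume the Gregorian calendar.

Saturday

Doomsday rule: the anchor day for the 1800s is Friday. For year 57: 57÷12 = 4 r 9, and 9÷4 = 2, so 4+9+2 = 15.
Friday + 15 ≡ Saturday — that's 1857's doomsday.
In July the doomsday date is Jul 11.
Jul 18 is 7 days after Jul 11; 7 mod 7 = 0, so Saturday + 0 = Saturday.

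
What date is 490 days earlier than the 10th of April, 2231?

−365 (one year) → Apr 10, 2230 (125 left).
−10 → Mar 31, 2230 (end of Mar, 31 days; 115 left).
−31 → Feb 28, 2230 (end of Feb, 28 days; 84 left).
−28 → Jan 31, 2230 (end of Jan, 31 days; 56 left).
−31 → Dec 31, 2229 (end of Dec, 31 days; 25 left).
−25 → Dec 6, 2229.

December 6, 2229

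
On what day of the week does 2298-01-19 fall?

Wednesday

Doomsday rule: the anchor day for the 2200s is Friday. For year 98: 98÷12 = 8 r 2, and 2÷4 = 0, so 8+2+0 = 10.
Friday + 10 ≡ Monday — that's 2298's doomsday.
In January the doomsday date is Jan 3 (2298 is not a leap year).
Jan 19 is 16 days after Jan 3; 16 mod 7 = 2, so Monday + 2 = Wednesday.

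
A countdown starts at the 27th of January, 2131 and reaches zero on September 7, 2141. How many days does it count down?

3876

Jan 27, 2131 → Jan 27, 2132: 365 days.
Jan 27, 2132 → Jan 27, 2133: 366 days (Feb 29, 2132 is in that span).
Jan 27, 2133 → Jan 27, 2134: 365 days.
Jan 27, 2134 → Jan 27, 2135: 365 days.
Jan 27, 2135 → Jan 27, 2136: 365 days.
Jan 27, 2136 → Jan 27, 2137: 366 days (Feb 29, 2136 is in that span).
Jan 27, 2137 → Jan 27, 2138: 365 days.
Jan 27, 2138 → Jan 27, 2139: 365 days.
Jan 27, 2139 → Jan 27, 2140: 365 days.
Jan 27, 2140 → Jan 27, 2141: 366 days (Feb 29, 2140 is in that span).
Jan 27, 2141 → Feb 27, 2141: 31 days (January has 31).
Feb 27, 2141 → Mar 27, 2141: 28 days (February has 28).
Mar 27, 2141 → Apr 27, 2141: 31 days (March has 31).
Apr 27, 2141 → May 27, 2141: 30 days (April has 30).
May 27, 2141 → Jun 27, 2141: 31 days (May has 31).
Jun 27, 2141 → Jul 27, 2141: 30 days (June has 30).
Jul 27, 2141 → Aug 27, 2141: 31 days (July has 31).
Aug 27, 2141 → Sep 7, 2141: 11 days.
Total: 3876 days.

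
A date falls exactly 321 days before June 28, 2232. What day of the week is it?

Jun 28, 2232 is a Thursday.
321 mod 7 = 6, so 321 days before a Thursday is Thursday − 6 = Friday.

Friday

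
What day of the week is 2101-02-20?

Doomsday rule: the anchor day for the 2100s is Sunday. For year 01: 1÷12 = 0 r 1, and 1÷4 = 0, so 0+1+0 = 1.
Sunday + 1 ≡ Monday — that's 2101's doomsday.
In February the doomsday date is Feb 28 (2101 is not a leap year).
Feb 20 is 8 days before Feb 28; 8 mod 7 = 1, so Monday − 1 = Sunday.

Sunday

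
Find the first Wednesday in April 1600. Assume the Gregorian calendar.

April 5, 1600

April 1, 1600 is a Saturday.
The first Wednesday is therefore April 5 (4 days later).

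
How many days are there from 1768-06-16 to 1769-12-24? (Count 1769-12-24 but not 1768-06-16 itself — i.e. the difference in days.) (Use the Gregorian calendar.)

Jun 16, 1768 → Jun 16, 1769: 365 days.
Jun 16, 1769 → Jul 16, 1769: 30 days (June has 30).
Jul 16, 1769 → Aug 16, 1769: 31 days (July has 31).
Aug 16, 1769 → Sep 16, 1769: 31 days (August has 31).
Sep 16, 1769 → Oct 16, 1769: 30 days (September has 30).
Oct 16, 1769 → Nov 16, 1769: 31 days (October has 31).
Nov 16, 1769 → Dec 16, 1769: 30 days (November has 30).
Dec 16, 1769 → Dec 24, 1769: 8 days.
Total: 556 days.

556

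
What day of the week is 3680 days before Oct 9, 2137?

Friday

First find the weekday of Oct 9, 2137. Doomsday rule: the anchor day for the 2100s is Sunday. For year 37: 37÷12 = 3 r 1, and 1÷4 = 0, so 3+1+0 = 4.
Sunday + 4 ≡ Thursday — that's 2137's doomsday.
In October the doomsday date is Oct 10.
Oct 9 is 1 day before Oct 10; 1 mod 7 = 1, so Thursday − 1 = Wednesday.
3680 mod 7 = 5, so 3680 days before a Wednesday is Wednesday − 5 = Friday.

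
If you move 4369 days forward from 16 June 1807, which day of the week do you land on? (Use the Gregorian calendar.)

Wednesday

Jun 16, 1807 is a Tuesday.
4369 mod 7 = 1, so 4369 days after a Tuesday is Tuesday + 1 = Wednesday.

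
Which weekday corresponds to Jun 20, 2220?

Doomsday rule: the anchor day for the 2200s is Friday. For year 20: 20÷12 = 1 r 8, and 8÷4 = 2, so 1+8+2 = 11.
Friday + 11 ≡ Tuesday — that's 2220's doomsday.
In June the doomsday date is Jun 6.
Jun 20 is 14 days after Jun 6; 14 mod 7 = 0, so Tuesday + 0 = Tuesday.

Tuesday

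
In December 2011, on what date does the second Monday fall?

December 1, 2011 is a Thursday.
The first Monday is therefore December 5 (4 days later).
The second Monday is 5 + 1×7 = December 12.

December 12, 2011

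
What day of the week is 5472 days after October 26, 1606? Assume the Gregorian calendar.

Tuesday

Oct 26, 1606 is a Thursday.
5472 mod 7 = 5, so 5472 days after a Thursday is Thursday + 5 = Tuesday.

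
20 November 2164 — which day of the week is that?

Doomsday rule: the anchor day for the 2100s is Sunday. For year 64: 64÷12 = 5 r 4, and 4÷4 = 1, so 5+4+1 = 10.
Sunday + 10 ≡ Wednesday — that's 2164's doomsday.
In November the doomsday date is Nov 7.
Nov 20 is 13 days after Nov 7; 13 mod 7 = 6, so Wednesday + 6 = Tuesday.

Tuesday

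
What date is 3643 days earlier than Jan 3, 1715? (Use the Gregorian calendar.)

−365 (one year) → Jan 3, 1714 (3278 left).
−365 (one year) → Jan 3, 1713 (2913 left).
−366 (one year; includes Feb 29, 1712) → Jan 3, 1712 (2547 left).
−365 (one year) → Jan 3, 1711 (2182 left).
−365 (one year) → Jan 3, 1710 (1817 left).
−365 (one year) → Jan 3, 1709 (1452 left).
−366 (one year; includes Feb 29, 1708) → Jan 3, 1708 (1086 left).
−365 (one year) → Jan 3, 1707 (721 left).
−365 (one year) → Jan 3, 1706 (356 left).
−3 → Dec 31, 1705 (end of Dec, 31 days; 353 left).
−31 → Nov 30, 1705 (end of Nov, 30 days; 322 left).
−30 → Oct 31, 1705 (end of Oct, 31 days; 292 left).
−31 → Sep 30, 1705 (end of Sep, 30 days; 261 left).
−30 → Aug 31, 1705 (end of Aug, 31 days; 231 left).
−31 → Jul 31, 1705 (end of Jul, 31 days; 200 left).
−31 → Jun 30, 1705 (end of Jun, 30 days; 169 left).
−30 → May 31, 1705 (end of May, 31 days; 139 left).
−31 → Apr 30, 1705 (end of Apr, 30 days; 108 left).
−30 → Mar 31, 1705 (end of Mar, 31 days; 78 left).
−31 → Feb 28, 1705 (end of Feb, 28 days; 47 left).
−28 → Jan 31, 1705 (end of Jan, 31 days; 19 left).
−19 → Jan 12, 1705.

January 12, 1705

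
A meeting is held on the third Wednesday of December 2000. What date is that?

December 20, 2000

December 1, 2000 is a Friday.
The first Wednesday is therefore December 6 (5 days later).
The third Wednesday is 6 + 2×7 = December 20.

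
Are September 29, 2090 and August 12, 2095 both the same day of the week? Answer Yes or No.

Yes

From Sep 29, 2090 to Aug 12, 2095 is 1778 days.
1778 mod 7 = 0, so they are the same weekday.
(Sep 29, 2090 is a Friday; Aug 12, 2095 is a Friday.)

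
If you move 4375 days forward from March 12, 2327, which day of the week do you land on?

Saturday

First find the weekday of Mar 12, 2327. Doomsday rule: the anchor day for the 2300s is Wednesday. For year 27: 27÷12 = 2 r 3, and 3÷4 = 0, so 2+3+0 = 5.
Wednesday + 5 ≡ Monday — that's 2327's doomsday.
In March the doomsday date is Mar 14.
Mar 12 is 2 days before Mar 14; 2 mod 7 = 2, so Monday − 2 = Saturday.
4375 mod 7 = 0, so 4375 days after a Saturday is Saturday + 0 = Saturday.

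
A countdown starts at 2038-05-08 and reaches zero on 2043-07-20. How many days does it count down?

1899

May 8, 2038 → May 8, 2039: 365 days.
May 8, 2039 → May 8, 2040: 366 days (Feb 29, 2040 is in that span).
May 8, 2040 → May 8, 2041: 365 days.
May 8, 2041 → May 8, 2042: 365 days.
May 8, 2042 → May 8, 2043: 365 days.
May 8, 2043 → Jun 8, 2043: 31 days (May has 31).
Jun 8, 2043 → Jul 8, 2043: 30 days (June has 30).
Jul 8, 2043 → Jul 20, 2043: 12 days.
Total: 1899 days.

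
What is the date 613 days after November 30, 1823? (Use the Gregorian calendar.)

August 4, 1825

+366 (one year; includes Feb 29, 1824) → Nov 30, 1824 (247 left).
Nov has 30 days: +1 → Dec 1, 1824 (246 left).
Dec has 31 days: +31 → Jan 1, 1825 (215 left).
Jan has 31 days: +31 → Feb 1, 1825 (184 left).
Feb has 28 days: +28 → Mar 1, 1825 (156 left).
Mar has 31 days: +31 → Apr 1, 1825 (125 left).
Apr has 30 days: +30 → May 1, 1825 (95 left).
May has 31 days: +31 → Jun 1, 1825 (64 left).
Jun has 30 days: +30 → Jul 1, 1825 (34 left).
Jul has 31 days: +31 → Aug 1, 1825 (3 left).
+3 → Aug 4, 1825.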